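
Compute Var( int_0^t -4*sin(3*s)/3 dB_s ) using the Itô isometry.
Var = 8*t/9 - 4*sin(6*t)/27

The Itô integral of a deterministic integrand f(s) has mean 0 because each increment f(s) * (B_{s+ds} - B_s) has mean 0. By the Itô isometry:
  Var( int_0^t f(s) dB_s ) = E[ (int_0^t f(s) dB_s)^2 ] = int_0^t f(s)^2 ds.
Here f(s) = -4*sin(3*s)/3, so f(s)^2 = 16*sin(3*s)^2/9. Integrate:
  int_0^t (16*sin(3*s)^2/9) ds = 8*t/9 - 4*sin(6*t)/27.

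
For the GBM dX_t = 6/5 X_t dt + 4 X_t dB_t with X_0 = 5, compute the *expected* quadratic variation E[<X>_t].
E[<X>_t] = 500*exp(92*t/5)/23 - 500/23

<X>_t = int_0^t (4 * X_s)^2 ds. Taking expectation inside the integral: E[<X>_t] = 4^2 * int_0^t E[X_s^2] ds. For GBM, E[X_s^2] = x_0^2 * exp((2 mu + sigma^2) s). Integrating:
  E[<X>_t] = 4^2 * 5^2 * (exp((2*(6/5) + 4^2) t) - 1) / (2*(6/5) + 4^2)
           = 4^2 * 5^2 * (exp((92/5) t) - 1) / (92/5) = 500*exp(92*t/5)/23 - 500/23.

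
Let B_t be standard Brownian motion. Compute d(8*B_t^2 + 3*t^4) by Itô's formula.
d(8*B_t^2 + 3*t^4) = (12*t^3 + 8) dt + (16*B_t) dB_t

Itô's formula for f(t, x): d f(t, B_t) = (f_t + (1/2) f_xx) dt + f_x dB_t. Compute partials of f(t, x) = 3*t^4 + 8*x^2:
  f_t(t,x)  = 12*t^3
  f_x(t,x)  = 16*x
  f_xx(t,x) = 16
Assemble drift = f_t + (1/2) f_xx = 12*t^3 + 8 and diffusion = f_x = 16*x. Substituting x = B_t:
  d(8*B_t^2 + 3*t^4) = (12*t^3 + 8) dt + (16*B_t) dB_t.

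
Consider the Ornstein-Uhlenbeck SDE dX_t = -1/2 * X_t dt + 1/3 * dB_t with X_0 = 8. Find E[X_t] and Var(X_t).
E[X_t] = 8*exp(-t/2); Var(X_t) = (exp(t) - 1)*exp(-t)/9

The OU SDE dX = -theta X dt + sigma dB admits the integrating factor exp(theta t): d(exp(theta t) X_t) = sigma exp(theta t) dB_t. Integrating from 0 to t:
  X_t = x_0 * exp(-theta t) + sigma * int_0^t exp(-theta (t-s)) dB_s.
The Itô integral has mean 0 and (by the Itô isometry) variance sigma^2 * int_0^t exp(-2 theta (t - s)) ds = sigma^2 * (1 - exp(-2 theta t)) / (2 theta).
With theta = 1/2, sigma = 1/3, x_0 = 8:
  E[X_t] = 8 * exp(-1/2 t) = 8*exp(-t/2)
  Var(X_t) = (1/3)^2 * (1 - exp(-2*1/2 t)) / (2 * 1/2) = (exp(t) - 1)*exp(-t)/9.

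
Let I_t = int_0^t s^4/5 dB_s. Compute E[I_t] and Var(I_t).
E[I_t] = 0; Var(I_t) = t^9/225

The Itô integral of a deterministic integrand f(s) has mean 0 because each increment f(s) * (B_{s+ds} - B_s) has mean 0. By the Itô isometry:
  Var( int_0^t f(s) dB_s ) = E[ (int_0^t f(s) dB_s)^2 ] = int_0^t f(s)^2 ds.
Here f(s) = s^4/5, so f(s)^2 = s^8/25. Integrate:
  int_0^t (s^8/25) ds = t^9/225.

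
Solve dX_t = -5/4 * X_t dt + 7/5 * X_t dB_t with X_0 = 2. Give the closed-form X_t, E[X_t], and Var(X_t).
X_t = 2 * exp((-223/100) t + (7/5) B_t); E[X_t] = 2*exp(-5*t/4); Var(X_t) = (4*exp(49*t/25) - 4)*exp(-5*t/2)

For GBM dX = mu X dt + sigma X dB with X_0 = x_0, apply Itô to Y = log X: dY = (mu - sigma^2/2) dt + sigma dB, so Y_t = log(x_0) + (mu - sigma^2/2) t + sigma B_t and hence X_t = x_0 * exp((mu - sigma^2/2) t + sigma B_t).
With mu = -5/4, sigma = 7/5, x_0 = 2, this gives:
  X_t = 2 * exp((-223/100) * t + (7/5) * B_t).
Since sigma*B_t ~ Normal(0, sigma^2 t), E[exp(sigma*B_t)] = exp(sigma^2 t / 2); so E[X_t] = x_0 * exp((mu - sigma^2/2) t) * exp(sigma^2 t / 2) = x_0 * exp(mu t) = 2*exp(-5*t/4).
Var(X_t) = E[X_t^2] - (E[X_t])^2 = x_0^2 * exp(2 mu t) * (exp(sigma^2 t) - 1) = (4*exp(49*t/25) - 4)*exp(-5*t/2).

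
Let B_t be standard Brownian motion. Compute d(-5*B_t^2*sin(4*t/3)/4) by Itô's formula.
d(-5*B_t^2*sin(4*t/3)/4) = (-5*B_t^2*cos(4*t/3)/3 - 5*sin(4*t/3)/4) dt + (-5*B_t*sin(4*t/3)/2) dB_t

Itô's formula for f(t, x): d f(t, B_t) = (f_t + (1/2) f_xx) dt + f_x dB_t. Compute partials of f(t, x) = -5*x^2*sin(4*t/3)/4:
  f_t(t,x)  = -5*x^2*cos(4*t/3)/3
  f_x(t,x)  = -5*x*sin(4*t/3)/2
  f_xx(t,x) = -5*sin(4*t/3)/2
Assemble drift = f_t + (1/2) f_xx = -5*x^2*cos(4*t/3)/3 - 5*sin(4*t/3)/4 and diffusion = f_x = -5*x*sin(4*t/3)/2. Substituting x = B_t:
  d(-5*B_t^2*sin(4*t/3)/4) = (-5*B_t^2*cos(4*t/3)/3 - 5*sin(4*t/3)/4) dt + (-5*B_t*sin(4*t/3)/2) dB_t.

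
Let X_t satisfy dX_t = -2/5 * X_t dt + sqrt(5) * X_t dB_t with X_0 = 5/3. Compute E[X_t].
E[X_t] = 5*exp(-2*t/5)/3

For GBM dX = mu X dt + sigma X dB with X_0 = x_0, apply Itô to Y = log X: dY = (mu - sigma^2/2) dt + sigma dB, so Y_t = log(x_0) + (mu - sigma^2/2) t + sigma B_t and hence X_t = x_0 * exp((mu - sigma^2/2) t + sigma B_t).
With mu = -2/5, sigma = sqrt(5), x_0 = 5/3, this gives:
  X_t = 5/3 * exp((-29/10) * t + (sqrt(5)) * B_t).
Since sigma*B_t ~ Normal(0, sigma^2 t), E[exp(sigma*B_t)] = exp(sigma^2 t / 2); so E[X_t] = x_0 * exp((mu - sigma^2/2) t) * exp(sigma^2 t / 2) = x_0 * exp(mu t) = 5*exp(-2*t/5)/3.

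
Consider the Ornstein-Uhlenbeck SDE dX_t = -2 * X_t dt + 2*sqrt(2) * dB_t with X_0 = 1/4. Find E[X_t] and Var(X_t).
E[X_t] = exp(-2*t)/4; Var(X_t) = 2 - 2*exp(-4*t)

The OU SDE dX = -theta X dt + sigma dB admits the integrating factor exp(theta t): d(exp(theta t) X_t) = sigma exp(theta t) dB_t. Integrating from 0 to t:
  X_t = x_0 * exp(-theta t) + sigma * int_0^t exp(-theta (t-s)) dB_s.
The Itô integral has mean 0 and (by the Itô isometry) variance sigma^2 * int_0^t exp(-2 theta (t - s)) ds = sigma^2 * (1 - exp(-2 theta t)) / (2 theta).
With theta = 2, sigma = 2*sqrt(2), x_0 = 1/4:
  E[X_t] = 1/4 * exp(-2 t) = exp(-2*t)/4
  Var(X_t) = (2*sqrt(2))^2 * (1 - exp(-2*2 t)) / (2 * 2) = 2 - 2*exp(-4*t).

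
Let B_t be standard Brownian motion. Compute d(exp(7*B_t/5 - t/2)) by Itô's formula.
d(exp(7*B_t/5 - t/2)) = (12*exp(7*B_t/5 - t/2)/25) dt + (7*exp(7*B_t/5 - t/2)/5) dB_t

Itô's formula for f(t, x): d f(t, B_t) = (f_t + (1/2) f_xx) dt + f_x dB_t. Compute partials of f(t, x) = exp(-t/2 + 7*x/5):
  f_t(t,x)  = -exp(-t/2 + 7*x/5)/2
  f_x(t,x)  = 7*exp(-t/2 + 7*x/5)/5
  f_xx(t,x) = 49*exp(-t/2 + 7*x/5)/25
Assemble drift = f_t + (1/2) f_xx = 12*exp(-t/2 + 7*x/5)/25 and diffusion = f_x = 7*exp(-t/2 + 7*x/5)/5. Substituting x = B_t:
  d(exp(7*B_t/5 - t/2)) = (12*exp(7*B_t/5 - t/2)/25) dt + (7*exp(7*B_t/5 - t/2)/5) dB_t.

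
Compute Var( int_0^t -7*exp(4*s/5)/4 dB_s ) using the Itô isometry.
Var = 245*exp(8*t/5)/128 - 245/128

The Itô integral of a deterministic integrand f(s) has mean 0 because each increment f(s) * (B_{s+ds} - B_s) has mean 0. By the Itô isometry:
  Var( int_0^t f(s) dB_s ) = E[ (int_0^t f(s) dB_s)^2 ] = int_0^t f(s)^2 ds.
Here f(s) = -7*exp(4*s/5)/4, so f(s)^2 = 49*exp(8*s/5)/16. Integrate:
  int_0^t (49*exp(8*s/5)/16) ds = 245*exp(8*t/5)/128 - 245/128.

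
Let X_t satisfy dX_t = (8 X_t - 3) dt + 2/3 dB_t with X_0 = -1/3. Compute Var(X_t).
Var(X_t) = exp(16*t)/36 - 1/36

The variance V(t) = Var(X_t) satisfies V'(t) = 2 a V(t) + c^2 with V(0) = 0 (drift coefficient is linear in X, diffusion is constant). With a = 8, c = 2/3, the solution is
  V(t) = (c^2 / (2 a)) * (exp(2 a t) - 1)
       = ((2/3)^2 / (2*8)) * (exp(16 t) - 1)
       = exp(16*t)/36 - 1/36.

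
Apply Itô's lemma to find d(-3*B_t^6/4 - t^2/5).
d(-3*B_t^6/4 - t^2/5) = (-45*B_t^4/4 - 2*t/5) dt + (-9*B_t^5/2) dB_t

Itô's formula for f(t, x): d f(t, B_t) = (f_t + (1/2) f_xx) dt + f_x dB_t. Compute partials of f(t, x) = -t^2/5 - 3*x^6/4:
  f_t(t,x)  = -2*t/5
  f_x(t,x)  = -9*x^5/2
  f_xx(t,x) = -45*x^4/2
Assemble drift = f_t + (1/2) f_xx = -2*t/5 - 45*x^4/4 and diffusion = f_x = -9*x^5/2. Substituting x = B_t:
  d(-3*B_t^6/4 - t^2/5) = (-45*B_t^4/4 - 2*t/5) dt + (-9*B_t^5/2) dB_t.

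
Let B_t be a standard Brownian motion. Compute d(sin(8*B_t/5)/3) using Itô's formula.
d(sin(8*B_t/5)/3) = (-32*sin(8*B_t/5)/75) dt + (8*cos(8*B_t/5)/15) dB_t

Itô's formula for f(B_t) gives d f(B_t) = f'(B_t) dB_t + (1/2) f''(B_t) dt. Compute derivatives of f(x) = sin(8*x/5)/3:
  f'(x)  = 8*cos(8*x/5)/15
  f''(x) = -64*sin(8*x/5)/75
Substitute x = B_t and multiply the f'' term by 1/2:
  drift     = (1/2) * (-64*sin(8*x/5)/75) evaluated at B_t = -32*sin(8*B_t/5)/75
  diffusion = (8*cos(8*x/5)/15) evaluated at B_t = 8*cos(8*B_t/5)/15
Therefore d(sin(8*B_t/5)/3) = (-32*sin(8*B_t/5)/75) dt + (8*cos(8*B_t/5)/15) dB_t.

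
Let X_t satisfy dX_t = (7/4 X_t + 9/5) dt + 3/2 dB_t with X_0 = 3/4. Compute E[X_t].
E[X_t] = 249*exp(7*t/4)/140 - 36/35

Taking expectations and using E[dB_t] = 0, the mean m(t) = E[X_t] satisfies the ODE m'(t) = a m(t) + b with m(0) = x_0. With a = 7/4, b = 9/5, x_0 = 3/4, the solution is
  m(t) = x_0 * exp(a t) + (b/a) * (exp(a t) - 1)
       = (3/4) * exp((7/4) t) + ((9/5)/(7/4)) * (exp((7/4) t) - 1)
       = 249*exp(7*t/4)/140 - 36/35.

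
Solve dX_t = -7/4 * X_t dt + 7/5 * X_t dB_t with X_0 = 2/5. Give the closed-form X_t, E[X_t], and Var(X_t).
X_t = 2/5 * exp((-273/100) t + (7/5) B_t); E[X_t] = 2*exp(-7*t/4)/5; Var(X_t) = (4*exp(49*t/25) - 4)*exp(-7*t/2)/25

For GBM dX = mu X dt + sigma X dB with X_0 = x_0, apply Itô to Y = log X: dY = (mu - sigma^2/2) dt + sigma dB, so Y_t = log(x_0) + (mu - sigma^2/2) t + sigma B_t and hence X_t = x_0 * exp((mu - sigma^2/2) t + sigma B_t).
With mu = -7/4, sigma = 7/5, x_0 = 2/5, this gives:
  X_t = 2/5 * exp((-273/100) * t + (7/5) * B_t).
Since sigma*B_t ~ Normal(0, sigma^2 t), E[exp(sigma*B_t)] = exp(sigma^2 t / 2); so E[X_t] = x_0 * exp((mu - sigma^2/2) t) * exp(sigma^2 t / 2) = x_0 * exp(mu t) = 2*exp(-7*t/4)/5.
Var(X_t) = E[X_t^2] - (E[X_t])^2 = x_0^2 * exp(2 mu t) * (exp(sigma^2 t) - 1) = (4*exp(49*t/25) - 4)*exp(-7*t/2)/25.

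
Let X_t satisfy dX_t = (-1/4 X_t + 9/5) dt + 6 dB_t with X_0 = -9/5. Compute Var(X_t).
Var(X_t) = 72 - 72*exp(-t/2)

The variance V(t) = Var(X_t) satisfies V'(t) = 2 a V(t) + c^2 with V(0) = 0 (drift coefficient is linear in X, diffusion is constant). With a = -1/4, c = 6, the solution is
  V(t) = (c^2 / (2 a)) * (exp(2 a t) - 1)
       = (6^2 / (2*(-1/4))) * (exp((-1/2) t) - 1)
       = 72 - 72*exp(-t/2).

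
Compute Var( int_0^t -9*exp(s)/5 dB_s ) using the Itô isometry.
Var = 81*exp(2*t)/50 - 81/50

The Itô integral of a deterministic integrand f(s) has mean 0 because each increment f(s) * (B_{s+ds} - B_s) has mean 0. By the Itô isometry:
  Var( int_0^t f(s) dB_s ) = E[ (int_0^t f(s) dB_s)^2 ] = int_0^t f(s)^2 ds.
Here f(s) = -9*exp(s)/5, so f(s)^2 = 81*exp(2*s)/25. Integrate:
  int_0^t (81*exp(2*s)/25) ds = 81*exp(2*t)/50 - 81/50.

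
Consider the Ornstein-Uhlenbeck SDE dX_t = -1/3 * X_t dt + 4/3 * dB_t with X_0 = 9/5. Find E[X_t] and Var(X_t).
E[X_t] = 9*exp(-t/3)/5; Var(X_t) = 8/3 - 8*exp(-2*t/3)/3

The OU SDE dX = -theta X dt + sigma dB admits the integrating factor exp(theta t): d(exp(theta t) X_t) = sigma exp(theta t) dB_t. Integrating from 0 to t:
  X_t = x_0 * exp(-theta t) + sigma * int_0^t exp(-theta (t-s)) dB_s.
The Itô integral has mean 0 and (by the Itô isometry) variance sigma^2 * int_0^t exp(-2 theta (t - s)) ds = sigma^2 * (1 - exp(-2 theta t)) / (2 theta).
With theta = 1/3, sigma = 4/3, x_0 = 9/5:
  E[X_t] = 9/5 * exp(-1/3 t) = 9*exp(-t/3)/5
  Var(X_t) = (4/3)^2 * (1 - exp(-2*1/3 t)) / (2 * 1/3) = 8/3 - 8*exp(-2*t/3)/3.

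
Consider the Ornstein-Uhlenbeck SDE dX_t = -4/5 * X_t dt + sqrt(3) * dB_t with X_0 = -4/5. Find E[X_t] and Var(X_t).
E[X_t] = -4*exp(-4*t/5)/5; Var(X_t) = 15/8 - 15*exp(-8*t/5)/8

The OU SDE dX = -theta X dt + sigma dB admits the integrating factor exp(theta t): d(exp(theta t) X_t) = sigma exp(theta t) dB_t. Integrating from 0 to t:
  X_t = x_0 * exp(-theta t) + sigma * int_0^t exp(-theta (t-s)) dB_s.
The Itô integral has mean 0 and (by the Itô isometry) variance sigma^2 * int_0^t exp(-2 theta (t - s)) ds = sigma^2 * (1 - exp(-2 theta t)) / (2 theta).
With theta = 4/5, sigma = sqrt(3), x_0 = -4/5:
  E[X_t] = -4/5 * exp(-4/5 t) = -4*exp(-4*t/5)/5
  Var(X_t) = (sqrt(3))^2 * (1 - exp(-2*4/5 t)) / (2 * 4/5) = 15/8 - 15*exp(-8*t/5)/8.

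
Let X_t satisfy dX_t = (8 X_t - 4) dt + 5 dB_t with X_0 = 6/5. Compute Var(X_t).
Var(X_t) = 25*exp(16*t)/16 - 25/16

The variance V(t) = Var(X_t) satisfies V'(t) = 2 a V(t) + c^2 with V(0) = 0 (drift coefficient is linear in X, diffusion is constant). With a = 8, c = 5, the solution is
  V(t) = (c^2 / (2 a)) * (exp(2 a t) - 1)
       = (5^2 / (2*8)) * (exp(16 t) - 1)
       = 25*exp(16*t)/16 - 25/16.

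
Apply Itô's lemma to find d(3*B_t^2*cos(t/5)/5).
d(3*B_t^2*cos(t/5)/5) = (-3*B_t^2*sin(t/5)/25 + 3*cos(t/5)/5) dt + (6*B_t*cos(t/5)/5) dB_t

Itô's formula for f(t, x): d f(t, B_t) = (f_t + (1/2) f_xx) dt + f_x dB_t. Compute partials of f(t, x) = 3*x^2*cos(t/5)/5:
  f_t(t,x)  = -3*x^2*sin(t/5)/25
  f_x(t,x)  = 6*x*cos(t/5)/5
  f_xx(t,x) = 6*cos(t/5)/5
Assemble drift = f_t + (1/2) f_xx = -3*x^2*sin(t/5)/25 + 3*cos(t/5)/5 and diffusion = f_x = 6*x*cos(t/5)/5. Substituting x = B_t:
  d(3*B_t^2*cos(t/5)/5) = (-3*B_t^2*sin(t/5)/25 + 3*cos(t/5)/5) dt + (6*B_t*cos(t/5)/5) dB_t.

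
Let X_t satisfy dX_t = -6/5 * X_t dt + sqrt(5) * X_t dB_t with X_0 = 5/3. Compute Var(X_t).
Var(X_t) = (25*exp(5*t) - 25)*exp(-12*t/5)/9

For GBM dX = mu X dt + sigma X dB with X_0 = x_0, apply Itô to Y = log X: dY = (mu - sigma^2/2) dt + sigma dB, so Y_t = log(x_0) + (mu - sigma^2/2) t + sigma B_t and hence X_t = x_0 * exp((mu - sigma^2/2) t + sigma B_t).
With mu = -6/5, sigma = sqrt(5), x_0 = 5/3, this gives:
  X_t = 5/3 * exp((-37/10) * t + (sqrt(5)) * B_t).
Since sigma*B_t ~ Normal(0, sigma^2 t), E[exp(sigma*B_t)] = exp(sigma^2 t / 2); so E[X_t] = x_0 * exp((mu - sigma^2/2) t) * exp(sigma^2 t / 2) = x_0 * exp(mu t) = 5*exp(-6*t/5)/3.
Var(X_t) = E[X_t^2] - (E[X_t])^2 = x_0^2 * exp(2 mu t) * (exp(sigma^2 t) - 1) = (25*exp(5*t) - 25)*exp(-12*t/5)/9.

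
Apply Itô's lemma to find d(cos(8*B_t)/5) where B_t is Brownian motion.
d(cos(8*B_t)/5) = (-32*cos(8*B_t)/5) dt + (-8*sin(8*B_t)/5) dB_t

Itô's formula for f(B_t) gives d f(B_t) = f'(B_t) dB_t + (1/2) f''(B_t) dt. Compute derivatives of f(x) = cos(8*x)/5:
  f'(x)  = -8*sin(8*x)/5
  f''(x) = -64*cos(8*x)/5
Substitute x = B_t and multiply the f'' term by 1/2:
  drift     = (1/2) * (-64*cos(8*x)/5) evaluated at B_t = -32*cos(8*B_t)/5
  diffusion = (-8*sin(8*x)/5) evaluated at B_t = -8*sin(8*B_t)/5
Therefore d(cos(8*B_t)/5) = (-32*cos(8*B_t)/5) dt + (-8*sin(8*B_t)/5) dB_t.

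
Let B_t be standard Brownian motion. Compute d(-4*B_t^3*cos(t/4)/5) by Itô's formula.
d(-4*B_t^3*cos(t/4)/5) = (B_t*(B_t^2*sin(t/4) - 12*cos(t/4))/5) dt + (-12*B_t^2*cos(t/4)/5) dB_t

Itô's formula for f(t, x): d f(t, B_t) = (f_t + (1/2) f_xx) dt + f_x dB_t. Compute partials of f(t, x) = -4*x^3*cos(t/4)/5:
  f_t(t,x)  = x^3*sin(t/4)/5
  f_x(t,x)  = -12*x^2*cos(t/4)/5
  f_xx(t,x) = -24*x*cos(t/4)/5
Assemble drift = f_t + (1/2) f_xx = x*(x^2*sin(t/4) - 12*cos(t/4))/5 and diffusion = f_x = -12*x^2*cos(t/4)/5. Substituting x = B_t:
  d(-4*B_t^3*cos(t/4)/5) = (B_t*(B_t^2*sin(t/4) - 12*cos(t/4))/5) dt + (-12*B_t^2*cos(t/4)/5) dB_t.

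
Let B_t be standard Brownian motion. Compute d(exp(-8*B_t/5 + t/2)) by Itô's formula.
d(exp(-8*B_t/5 + t/2)) = (89*exp(-8*B_t/5 + t/2)/50) dt + (-8*exp(-8*B_t/5 + t/2)/5) dB_t

Itô's formula for f(t, x): d f(t, B_t) = (f_t + (1/2) f_xx) dt + f_x dB_t. Compute partials of f(t, x) = exp(t/2 - 8*x/5):
  f_t(t,x)  = exp(t/2 - 8*x/5)/2
  f_x(t,x)  = -8*exp(t/2 - 8*x/5)/5
  f_xx(t,x) = 64*exp(t/2 - 8*x/5)/25
Assemble drift = f_t + (1/2) f_xx = 89*exp(t/2 - 8*x/5)/50 and diffusion = f_x = -8*exp(t/2 - 8*x/5)/5. Substituting x = B_t:
  d(exp(-8*B_t/5 + t/2)) = (89*exp(-8*B_t/5 + t/2)/50) dt + (-8*exp(-8*B_t/5 + t/2)/5) dB_t.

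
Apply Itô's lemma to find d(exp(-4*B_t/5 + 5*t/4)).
d(exp(-4*B_t/5 + 5*t/4)) = (157*exp(-4*B_t/5 + 5*t/4)/100) dt + (-4*exp(-4*B_t/5 + 5*t/4)/5) dB_t

Itô's formula for f(t, x): d f(t, B_t) = (f_t + (1/2) f_xx) dt + f_x dB_t. Compute partials of f(t, x) = exp(5*t/4 - 4*x/5):
  f_t(t,x)  = 5*exp(5*t/4 - 4*x/5)/4
  f_x(t,x)  = -4*exp(5*t/4 - 4*x/5)/5
  f_xx(t,x) = 16*exp(5*t/4 - 4*x/5)/25
Assemble drift = f_t + (1/2) f_xx = 157*exp(5*t/4 - 4*x/5)/100 and diffusion = f_x = -4*exp(5*t/4 - 4*x/5)/5. Substituting x = B_t:
  d(exp(-4*B_t/5 + 5*t/4)) = (157*exp(-4*B_t/5 + 5*t/4)/100) dt + (-4*exp(-4*B_t/5 + 5*t/4)/5) dB_t.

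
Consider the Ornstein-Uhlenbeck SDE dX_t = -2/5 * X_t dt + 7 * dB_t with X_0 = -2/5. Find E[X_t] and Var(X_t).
E[X_t] = -2*exp(-2*t/5)/5; Var(X_t) = 245/4 - 245*exp(-4*t/5)/4

The OU SDE dX = -theta X dt + sigma dB admits the integrating factor exp(theta t): d(exp(theta t) X_t) = sigma exp(theta t) dB_t. Integrating from 0 to t:
  X_t = x_0 * exp(-theta t) + sigma * int_0^t exp(-theta (t-s)) dB_s.
The Itô integral has mean 0 and (by the Itô isometry) variance sigma^2 * int_0^t exp(-2 theta (t - s)) ds = sigma^2 * (1 - exp(-2 theta t)) / (2 theta).
With theta = 2/5, sigma = 7, x_0 = -2/5:
  E[X_t] = -2/5 * exp(-2/5 t) = -2*exp(-2*t/5)/5
  Var(X_t) = (7)^2 * (1 - exp(-2*2/5 t)) / (2 * 2/5) = 245/4 - 245*exp(-4*t/5)/4.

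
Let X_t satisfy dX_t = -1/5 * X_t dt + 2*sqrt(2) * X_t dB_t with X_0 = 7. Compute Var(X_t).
Var(X_t) = (49*exp(8*t) - 49)*exp(-2*t/5)

For GBM dX = mu X dt + sigma X dB with X_0 = x_0, apply Itô to Y = log X: dY = (mu - sigma^2/2) dt + sigma dB, so Y_t = log(x_0) + (mu - sigma^2/2) t + sigma B_t and hence X_t = x_0 * exp((mu - sigma^2/2) t + sigma B_t).
With mu = -1/5, sigma = 2*sqrt(2), x_0 = 7, this gives:
  X_t = 7 * exp((-21/5) * t + (2*sqrt(2)) * B_t).
Since sigma*B_t ~ Normal(0, sigma^2 t), E[exp(sigma*B_t)] = exp(sigma^2 t / 2); so E[X_t] = x_0 * exp((mu - sigma^2/2) t) * exp(sigma^2 t / 2) = x_0 * exp(mu t) = 7*exp(-t/5).
Var(X_t) = E[X_t^2] - (E[X_t])^2 = x_0^2 * exp(2 mu t) * (exp(sigma^2 t) - 1) = (49*exp(8*t) - 49)*exp(-2*t/5).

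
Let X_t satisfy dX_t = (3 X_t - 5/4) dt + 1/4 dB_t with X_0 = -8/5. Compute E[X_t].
E[X_t] = 5/12 - 121*exp(3*t)/60

Taking expectations and using E[dB_t] = 0, the mean m(t) = E[X_t] satisfies the ODE m'(t) = a m(t) + b with m(0) = x_0. With a = 3, b = -5/4, x_0 = -8/5, the solution is
  m(t) = x_0 * exp(a t) + (b/a) * (exp(a t) - 1)
       = (-8/5) * exp(3 t) + ((-5/4)/3) * (exp(3 t) - 1)
       = 5/12 - 121*exp(3*t)/60.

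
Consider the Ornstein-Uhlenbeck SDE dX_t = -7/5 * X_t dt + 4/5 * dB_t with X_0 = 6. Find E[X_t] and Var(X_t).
E[X_t] = 6*exp(-7*t/5); Var(X_t) = 8/35 - 8*exp(-14*t/5)/35

The OU SDE dX = -theta X dt + sigma dB admits the integrating factor exp(theta t): d(exp(theta t) X_t) = sigma exp(theta t) dB_t. Integrating from 0 to t:
  X_t = x_0 * exp(-theta t) + sigma * int_0^t exp(-theta (t-s)) dB_s.
The Itô integral has mean 0 and (by the Itô isometry) variance sigma^2 * int_0^t exp(-2 theta (t - s)) ds = sigma^2 * (1 - exp(-2 theta t)) / (2 theta).
With theta = 7/5, sigma = 4/5, x_0 = 6:
  E[X_t] = 6 * exp(-7/5 t) = 6*exp(-7*t/5)
  Var(X_t) = (4/5)^2 * (1 - exp(-2*7/5 t)) / (2 * 7/5) = 8/35 - 8*exp(-14*t/5)/35.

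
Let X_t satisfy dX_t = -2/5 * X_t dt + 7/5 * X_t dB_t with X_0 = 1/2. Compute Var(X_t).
Var(X_t) = (exp(49*t/25) - 1)*exp(-4*t/5)/4

For GBM dX = mu X dt + sigma X dB with X_0 = x_0, apply Itô to Y = log X: dY = (mu - sigma^2/2) dt + sigma dB, so Y_t = log(x_0) + (mu - sigma^2/2) t + sigma B_t and hence X_t = x_0 * exp((mu - sigma^2/2) t + sigma B_t).
With mu = -2/5, sigma = 7/5, x_0 = 1/2, this gives:
  X_t = 1/2 * exp((-69/50) * t + (7/5) * B_t).
Since sigma*B_t ~ Normal(0, sigma^2 t), E[exp(sigma*B_t)] = exp(sigma^2 t / 2); so E[X_t] = x_0 * exp((mu - sigma^2/2) t) * exp(sigma^2 t / 2) = x_0 * exp(mu t) = exp(-2*t/5)/2.
Var(X_t) = E[X_t^2] - (E[X_t])^2 = x_0^2 * exp(2 mu t) * (exp(sigma^2 t) - 1) = (exp(49*t/25) - 1)*exp(-4*t/5)/4.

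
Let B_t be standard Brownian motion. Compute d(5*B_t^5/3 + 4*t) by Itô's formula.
d(5*B_t^5/3 + 4*t) = (50*B_t^3/3 + 4) dt + (25*B_t^4/3) dB_t

Itô's formula for f(t, x): d f(t, B_t) = (f_t + (1/2) f_xx) dt + f_x dB_t. Compute partials of f(t, x) = 4*t + 5*x^5/3:
  f_t(t,x)  = 4
  f_x(t,x)  = 25*x^4/3
  f_xx(t,x) = 100*x^3/3
Assemble drift = f_t + (1/2) f_xx = 50*x^3/3 + 4 and diffusion = f_x = 25*x^4/3. Substituting x = B_t:
  d(5*B_t^5/3 + 4*t) = (50*B_t^3/3 + 4) dt + (25*B_t^4/3) dB_t.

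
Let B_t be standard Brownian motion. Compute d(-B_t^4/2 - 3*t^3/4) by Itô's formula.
d(-B_t^4/2 - 3*t^3/4) = (-3*B_t^2 - 9*t^2/4) dt + (-2*B_t^3) dB_t

Itô's formula for f(t, x): d f(t, B_t) = (f_t + (1/2) f_xx) dt + f_x dB_t. Compute partials of f(t, x) = -3*t^3/4 - x^4/2:
  f_t(t,x)  = -9*t^2/4
  f_x(t,x)  = -2*x^3
  f_xx(t,x) = -6*x^2
Assemble drift = f_t + (1/2) f_xx = -9*t^2/4 - 3*x^2 and diffusion = f_x = -2*x^3. Substituting x = B_t:
  d(-B_t^4/2 - 3*t^3/4) = (-3*B_t^2 - 9*t^2/4) dt + (-2*B_t^3) dB_t.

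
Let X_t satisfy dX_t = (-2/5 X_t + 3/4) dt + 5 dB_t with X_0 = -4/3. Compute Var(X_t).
Var(X_t) = 125/4 - 125*exp(-4*t/5)/4

The variance V(t) = Var(X_t) satisfies V'(t) = 2 a V(t) + c^2 with V(0) = 0 (drift coefficient is linear in X, diffusion is constant). With a = -2/5, c = 5, the solution is
  V(t) = (c^2 / (2 a)) * (exp(2 a t) - 1)
       = (5^2 / (2*(-2/5))) * (exp((-4/5) t) - 1)
       = 125/4 - 125*exp(-4*t/5)/4.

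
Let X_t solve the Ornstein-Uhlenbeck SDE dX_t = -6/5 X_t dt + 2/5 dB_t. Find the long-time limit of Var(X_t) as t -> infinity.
lim Var(X_t) = 1/15

The OU SDE dX = -theta X dt + sigma dB admits the integrating factor exp(theta t): d(exp(theta t) X_t) = sigma exp(theta t) dB_t. Integrating from 0 to t gives X_t = x_0 * exp(-theta t) + sigma * int_0^t exp(-theta (t-s)) dB_s for any initial x_0. The Itô integral has variance (by the Itô isometry) sigma^2 * int_0^t exp(-2 theta (t - s)) ds = sigma^2 * (1 - exp(-2 theta t)) / (2 theta), independent of x_0.
With theta = 6/5, sigma = 2/5:
  Var(X_t) = (2/5)^2 * (1 - exp(-2*6/5 t)) / (2 * 6/5) = 1/15 - exp(-12*t/5)/15.
As t -> infinity, exp(-2*6/5 t) -> 0, so the stationary variance is sigma^2 / (2 theta) = 1/15.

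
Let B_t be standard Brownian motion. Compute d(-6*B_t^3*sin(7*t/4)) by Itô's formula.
d(-6*B_t^3*sin(7*t/4)) = (-21*B_t^3*cos(7*t/4)/2 - 18*B_t*sin(7*t/4)) dt + (-18*B_t^2*sin(7*t/4)) dB_t

Itô's formula for f(t, x): d f(t, B_t) = (f_t + (1/2) f_xx) dt + f_x dB_t. Compute partials of f(t, x) = -6*x^3*sin(7*t/4):
  f_t(t,x)  = -21*x^3*cos(7*t/4)/2
  f_x(t,x)  = -18*x^2*sin(7*t/4)
  f_xx(t,x) = -36*x*sin(7*t/4)
Assemble drift = f_t + (1/2) f_xx = -21*x^3*cos(7*t/4)/2 - 18*x*sin(7*t/4) and diffusion = f_x = -18*x^2*sin(7*t/4). Substituting x = B_t:
  d(-6*B_t^3*sin(7*t/4)) = (-21*B_t^3*cos(7*t/4)/2 - 18*B_t*sin(7*t/4)) dt + (-18*B_t^2*sin(7*t/4)) dB_t.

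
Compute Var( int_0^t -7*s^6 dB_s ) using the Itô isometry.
Var = 49*t^13/13

The Itô integral of a deterministic integrand f(s) has mean 0 because each increment f(s) * (B_{s+ds} - B_s) has mean 0. By the Itô isometry:
  Var( int_0^t f(s) dB_s ) = E[ (int_0^t f(s) dB_s)^2 ] = int_0^t f(s)^2 ds.
Here f(s) = -7*s^6, so f(s)^2 = 49*s^12. Integrate:
  int_0^t (49*s^12) ds = 49*t^13/13.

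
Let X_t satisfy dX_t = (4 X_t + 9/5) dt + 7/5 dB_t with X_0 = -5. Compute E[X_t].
E[X_t] = -91*exp(4*t)/20 - 9/20

Taking expectations and using E[dB_t] = 0, the mean m(t) = E[X_t] satisfies the ODE m'(t) = a m(t) + b with m(0) = x_0. With a = 4, b = 9/5, x_0 = -5, the solution is
  m(t) = x_0 * exp(a t) + (b/a) * (exp(a t) - 1)
       = (-5) * exp(4 t) + ((9/5)/4) * (exp(4 t) - 1)
       = -91*exp(4*t)/20 - 9/20.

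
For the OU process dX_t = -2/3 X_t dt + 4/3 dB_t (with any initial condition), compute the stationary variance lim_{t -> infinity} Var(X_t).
lim Var(X_t) = 4/3

The OU SDE dX = -theta X dt + sigma dB admits the integrating factor exp(theta t): d(exp(theta t) X_t) = sigma exp(theta t) dB_t. Integrating from 0 to t gives X_t = x_0 * exp(-theta t) + sigma * int_0^t exp(-theta (t-s)) dB_s for any initial x_0. The Itô integral has variance (by the Itô isometry) sigma^2 * int_0^t exp(-2 theta (t - s)) ds = sigma^2 * (1 - exp(-2 theta t)) / (2 theta), independent of x_0.
With theta = 2/3, sigma = 4/3:
  Var(X_t) = (4/3)^2 * (1 - exp(-2*2/3 t)) / (2 * 2/3) = 4/3 - 4*exp(-4*t/3)/3.
As t -> infinity, exp(-2*2/3 t) -> 0, so the stationary variance is sigma^2 / (2 theta) = 4/3.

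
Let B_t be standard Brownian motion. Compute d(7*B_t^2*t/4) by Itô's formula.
d(7*B_t^2*t/4) = (7*B_t^2/4 + 7*t/4) dt + (7*B_t*t/2) dB_t

Itô's formula for f(t, x): d f(t, B_t) = (f_t + (1/2) f_xx) dt + f_x dB_t. Compute partials of f(t, x) = 7*t*x^2/4:
  f_t(t,x)  = 7*x^2/4
  f_x(t,x)  = 7*t*x/2
  f_xx(t,x) = 7*t/2
Assemble drift = f_t + (1/2) f_xx = 7*t/4 + 7*x^2/4 and diffusion = f_x = 7*t*x/2. Substituting x = B_t:
  d(7*B_t^2*t/4) = (7*B_t^2/4 + 7*t/4) dt + (7*B_t*t/2) dB_t.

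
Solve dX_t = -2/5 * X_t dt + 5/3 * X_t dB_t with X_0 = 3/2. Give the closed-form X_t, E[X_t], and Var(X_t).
X_t = 3/2 * exp((-161/90) t + (5/3) B_t); E[X_t] = 3*exp(-2*t/5)/2; Var(X_t) = (9*exp(25*t/9) - 9)*exp(-4*t/5)/4

For GBM dX = mu X dt + sigma X dB with X_0 = x_0, apply Itô to Y = log X: dY = (mu - sigma^2/2) dt + sigma dB, so Y_t = log(x_0) + (mu - sigma^2/2) t + sigma B_t and hence X_t = x_0 * exp((mu - sigma^2/2) t + sigma B_t).
With mu = -2/5, sigma = 5/3, x_0 = 3/2, this gives:
  X_t = 3/2 * exp((-161/90) * t + (5/3) * B_t).
Since sigma*B_t ~ Normal(0, sigma^2 t), E[exp(sigma*B_t)] = exp(sigma^2 t / 2); so E[X_t] = x_0 * exp((mu - sigma^2/2) t) * exp(sigma^2 t / 2) = x_0 * exp(mu t) = 3*exp(-2*t/5)/2.
Var(X_t) = E[X_t^2] - (E[X_t])^2 = x_0^2 * exp(2 mu t) * (exp(sigma^2 t) - 1) = (9*exp(25*t/9) - 9)*exp(-4*t/5)/4.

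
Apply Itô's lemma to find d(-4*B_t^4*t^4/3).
d(-4*B_t^4*t^4/3) = (B_t^2*t^3*(-16*B_t^2/3 - 8*t)) dt + (-16*B_t^3*t^4/3) dB_t

Itô's formula for f(t, x): d f(t, B_t) = (f_t + (1/2) f_xx) dt + f_x dB_t. Compute partials of f(t, x) = -4*t^4*x^4/3:
  f_t(t,x)  = -16*t^3*x^4/3
  f_x(t,x)  = -16*t^4*x^3/3
  f_xx(t,x) = -16*t^4*x^2
Assemble drift = f_t + (1/2) f_xx = t^3*x^2*(-8*t - 16*x^2/3) and diffusion = f_x = -16*t^4*x^3/3. Substituting x = B_t:
  d(-4*B_t^4*t^4/3) = (B_t^2*t^3*(-16*B_t^2/3 - 8*t)) dt + (-16*B_t^3*t^4/3) dB_t.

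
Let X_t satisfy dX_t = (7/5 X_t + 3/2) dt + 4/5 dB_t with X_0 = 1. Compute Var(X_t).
Var(X_t) = 8*exp(14*t/5)/35 - 8/35

The variance V(t) = Var(X_t) satisfies V'(t) = 2 a V(t) + c^2 with V(0) = 0 (drift coefficient is linear in X, diffusion is constant). With a = 7/5, c = 4/5, the solution is
  V(t) = (c^2 / (2 a)) * (exp(2 a t) - 1)
       = ((4/5)^2 / (2*(7/5))) * (exp((14/5) t) - 1)
       = 8*exp(14*t/5)/35 - 8/35.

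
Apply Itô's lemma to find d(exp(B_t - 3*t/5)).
d(exp(B_t - 3*t/5)) = (-exp(B_t - 3*t/5)/10) dt + (exp(B_t - 3*t/5)) dB_t

Itô's formula for f(t, x): d f(t, B_t) = (f_t + (1/2) f_xx) dt + f_x dB_t. Compute partials of f(t, x) = exp(-3*t/5 + x):
  f_t(t,x)  = -3*exp(-3*t/5 + x)/5
  f_x(t,x)  = exp(-3*t/5 + x)
  f_xx(t,x) = exp(-3*t/5 + x)
Assemble drift = f_t + (1/2) f_xx = -exp(-3*t/5 + x)/10 and diffusion = f_x = exp(-3*t/5 + x). Substituting x = B_t:
  d(exp(B_t - 3*t/5)) = (-exp(B_t - 3*t/5)/10) dt + (exp(B_t - 3*t/5)) dB_t.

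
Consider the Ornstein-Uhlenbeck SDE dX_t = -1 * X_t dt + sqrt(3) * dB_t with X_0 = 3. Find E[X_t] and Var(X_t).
E[X_t] = 3*exp(-t); Var(X_t) = 3/2 - 3*exp(-2*t)/2

The OU SDE dX = -theta X dt + sigma dB admits the integrating factor exp(theta t): d(exp(theta t) X_t) = sigma exp(theta t) dB_t. Integrating from 0 to t:
  X_t = x_0 * exp(-theta t) + sigma * int_0^t exp(-theta (t-s)) dB_s.
The Itô integral has mean 0 and (by the Itô isometry) variance sigma^2 * int_0^t exp(-2 theta (t - s)) ds = sigma^2 * (1 - exp(-2 theta t)) / (2 theta).
With theta = 1, sigma = sqrt(3), x_0 = 3:
  E[X_t] = 3 * exp(-1 t) = 3*exp(-t)
  Var(X_t) = (sqrt(3))^2 * (1 - exp(-2*1 t)) / (2 * 1) = 3/2 - 3*exp(-2*t)/2.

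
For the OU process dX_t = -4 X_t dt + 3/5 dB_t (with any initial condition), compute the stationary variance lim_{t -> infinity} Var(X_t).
lim Var(X_t) = 9/200

The OU SDE dX = -theta X dt + sigma dB admits the integrating factor exp(theta t): d(exp(theta t) X_t) = sigma exp(theta t) dB_t. Integrating from 0 to t gives X_t = x_0 * exp(-theta t) + sigma * int_0^t exp(-theta (t-s)) dB_s for any initial x_0. The Itô integral has variance (by the Itô isometry) sigma^2 * int_0^t exp(-2 theta (t - s)) ds = sigma^2 * (1 - exp(-2 theta t)) / (2 theta), independent of x_0.
With theta = 4, sigma = 3/5:
  Var(X_t) = (3/5)^2 * (1 - exp(-2*4 t)) / (2 * 4) = 9/200 - 9*exp(-8*t)/200.
As t -> infinity, exp(-2*4 t) -> 0, so the stationary variance is sigma^2 / (2 theta) = 9/200.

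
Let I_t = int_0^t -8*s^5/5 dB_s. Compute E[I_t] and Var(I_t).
E[I_t] = 0; Var(I_t) = 64*t^11/275

The Itô integral of a deterministic integrand f(s) has mean 0 because each increment f(s) * (B_{s+ds} - B_s) has mean 0. By the Itô isometry:
  Var( int_0^t f(s) dB_s ) = E[ (int_0^t f(s) dB_s)^2 ] = int_0^t f(s)^2 ds.
Here f(s) = -8*s^5/5, so f(s)^2 = 64*s^10/25. Integrate:
  int_0^t (64*s^10/25) ds = 64*t^11/275.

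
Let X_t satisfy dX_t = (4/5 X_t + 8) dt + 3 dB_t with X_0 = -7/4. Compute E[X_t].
E[X_t] = 33*exp(4*t/5)/4 - 10

Taking expectations and using E[dB_t] = 0, the mean m(t) = E[X_t] satisfies the ODE m'(t) = a m(t) + b with m(0) = x_0. With a = 4/5, b = 8, x_0 = -7/4, the solution is
  m(t) = x_0 * exp(a t) + (b/a) * (exp(a t) - 1)
       = (-7/4) * exp((4/5) t) + (8/(4/5)) * (exp((4/5) t) - 1)
       = 33*exp(4*t/5)/4 - 10.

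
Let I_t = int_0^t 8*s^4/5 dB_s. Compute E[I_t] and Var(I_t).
E[I_t] = 0; Var(I_t) = 64*t^9/225

The Itô integral of a deterministic integrand f(s) has mean 0 because each increment f(s) * (B_{s+ds} - B_s) has mean 0. By the Itô isometry:
  Var( int_0^t f(s) dB_s ) = E[ (int_0^t f(s) dB_s)^2 ] = int_0^t f(s)^2 ds.
Here f(s) = 8*s^4/5, so f(s)^2 = 64*s^8/25. Integrate:
  int_0^t (64*s^8/25) ds = 64*t^9/225.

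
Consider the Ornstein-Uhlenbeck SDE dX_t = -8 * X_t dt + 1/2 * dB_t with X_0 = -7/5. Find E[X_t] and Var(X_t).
E[X_t] = -7*exp(-8*t)/5; Var(X_t) = 1/64 - exp(-16*t)/64

The OU SDE dX = -theta X dt + sigma dB admits the integrating factor exp(theta t): d(exp(theta t) X_t) = sigma exp(theta t) dB_t. Integrating from 0 to t:
  X_t = x_0 * exp(-theta t) + sigma * int_0^t exp(-theta (t-s)) dB_s.
The Itô integral has mean 0 and (by the Itô isometry) variance sigma^2 * int_0^t exp(-2 theta (t - s)) ds = sigma^2 * (1 - exp(-2 theta t)) / (2 theta).
With theta = 8, sigma = 1/2, x_0 = -7/5:
  E[X_t] = -7/5 * exp(-8 t) = -7*exp(-8*t)/5
  Var(X_t) = (1/2)^2 * (1 - exp(-2*8 t)) / (2 * 8) = 1/64 - exp(-16*t)/64.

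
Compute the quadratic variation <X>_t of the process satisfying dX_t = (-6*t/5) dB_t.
<X>_t = 12*t^3/25

For an Itô process dX_t = a(t) dt + b(t) dB_t, the quadratic variation is <X>_t = int_0^t b(s)^2 ds (the drift term does not contribute). Here b(s) = -6*s/5, so
  b(s)^2 = 36*s^2/25.
Integrating from 0 to t:
  <X>_t = int_0^t (36*s^2/25) ds = 12*t^3/25.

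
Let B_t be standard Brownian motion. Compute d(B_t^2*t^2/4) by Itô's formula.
d(B_t^2*t^2/4) = (t*(2*B_t^2 + t)/4) dt + (B_t*t^2/2) dB_t

Itô's formula for f(t, x): d f(t, B_t) = (f_t + (1/2) f_xx) dt + f_x dB_t. Compute partials of f(t, x) = t^2*x^2/4:
  f_t(t,x)  = t*x^2/2
  f_x(t,x)  = t^2*x/2
  f_xx(t,x) = t^2/2
Assemble drift = f_t + (1/2) f_xx = t*(t + 2*x^2)/4 and diffusion = f_x = t^2*x/2. Substituting x = B_t:
  d(B_t^2*t^2/4) = (t*(2*B_t^2 + t)/4) dt + (B_t*t^2/2) dB_t.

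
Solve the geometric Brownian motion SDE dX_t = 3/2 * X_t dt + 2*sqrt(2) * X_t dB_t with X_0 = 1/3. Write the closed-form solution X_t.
X_t = 1/3 * exp((-5/2) * t + (2*sqrt(2)) * B_t)

For GBM dX = mu X dt + sigma X dB with X_0 = x_0, apply Itô to Y = log X: dY = (mu - sigma^2/2) dt + sigma dB, so Y_t = log(x_0) + (mu - sigma^2/2) t + sigma B_t and hence X_t = x_0 * exp((mu - sigma^2/2) t + sigma B_t).
With mu = 3/2, sigma = 2*sqrt(2), x_0 = 1/3, this gives:
  X_t = 1/3 * exp((-5/2) * t + (2*sqrt(2)) * B_t).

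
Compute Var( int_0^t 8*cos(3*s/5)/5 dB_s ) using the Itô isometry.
Var = 32*t/25 + 16*sin(6*t/5)/15

The Itô integral of a deterministic integrand f(s) has mean 0 because each increment f(s) * (B_{s+ds} - B_s) has mean 0. By the Itô isometry:
  Var( int_0^t f(s) dB_s ) = E[ (int_0^t f(s) dB_s)^2 ] = int_0^t f(s)^2 ds.
Here f(s) = 8*cos(3*s/5)/5, so f(s)^2 = 64*cos(3*s/5)^2/25. Integrate:
  int_0^t (64*cos(3*s/5)^2/25) ds = 32*t/25 + 16*sin(6*t/5)/15.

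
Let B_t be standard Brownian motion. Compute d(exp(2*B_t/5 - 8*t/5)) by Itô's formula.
d(exp(2*B_t/5 - 8*t/5)) = (-38*exp(2*B_t/5 - 8*t/5)/25) dt + (2*exp(2*B_t/5 - 8*t/5)/5) dB_t

Itô's formula for f(t, x): d f(t, B_t) = (f_t + (1/2) f_xx) dt + f_x dB_t. Compute partials of f(t, x) = exp(-8*t/5 + 2*x/5):
  f_t(t,x)  = -8*exp(-8*t/5 + 2*x/5)/5
  f_x(t,x)  = 2*exp(-8*t/5 + 2*x/5)/5
  f_xx(t,x) = 4*exp(-8*t/5 + 2*x/5)/25
Assemble drift = f_t + (1/2) f_xx = -38*exp(-8*t/5 + 2*x/5)/25 and diffusion = f_x = 2*exp(-8*t/5 + 2*x/5)/5. Substituting x = B_t:
  d(exp(2*B_t/5 - 8*t/5)) = (-38*exp(2*B_t/5 - 8*t/5)/25) dt + (2*exp(2*B_t/5 - 8*t/5)/5) dB_t.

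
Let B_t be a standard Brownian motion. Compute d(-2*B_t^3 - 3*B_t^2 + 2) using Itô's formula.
d(-2*B_t^3 - 3*B_t^2 + 2) = (-6*B_t - 3) dt + (6*B_t*(-B_t - 1)) dB_t

Itô's formula for f(B_t) gives d f(B_t) = f'(B_t) dB_t + (1/2) f''(B_t) dt. Compute derivatives of f(x) = -2*x^3 - 3*x^2 + 2:
  f'(x)  = 6*x*(-x - 1)
  f''(x) = -12*x - 6
Substitute x = B_t and multiply the f'' term by 1/2:
  drift     = (1/2) * (-12*x - 6) evaluated at B_t = -6*B_t - 3
  diffusion = (6*x*(-x - 1)) evaluated at B_t = 6*B_t*(-B_t - 1)
Therefore d(-2*B_t^3 - 3*B_t^2 + 2) = (-6*B_t - 3) dt + (6*B_t*(-B_t - 1)) dB_t.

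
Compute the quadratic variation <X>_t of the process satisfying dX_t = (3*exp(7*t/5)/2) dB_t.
<X>_t = 45*exp(14*t/5)/56 - 45/56

For an Itô process dX_t = a(t) dt + b(t) dB_t, the quadratic variation is <X>_t = int_0^t b(s)^2 ds (the drift term does not contribute). Here b(s) = 3*exp(7*s/5)/2, so
  b(s)^2 = 9*exp(14*s/5)/4.
Integrating from 0 to t:
  <X>_t = int_0^t (9*exp(14*s/5)/4) ds = 45*exp(14*t/5)/56 - 45/56.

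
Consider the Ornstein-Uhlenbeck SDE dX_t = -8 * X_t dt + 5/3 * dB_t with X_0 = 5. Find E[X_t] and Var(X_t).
E[X_t] = 5*exp(-8*t); Var(X_t) = 25/144 - 25*exp(-16*t)/144

The OU SDE dX = -theta X dt + sigma dB admits the integrating factor exp(theta t): d(exp(theta t) X_t) = sigma exp(theta t) dB_t. Integrating from 0 to t:
  X_t = x_0 * exp(-theta t) + sigma * int_0^t exp(-theta (t-s)) dB_s.
The Itô integral has mean 0 and (by the Itô isometry) variance sigma^2 * int_0^t exp(-2 theta (t - s)) ds = sigma^2 * (1 - exp(-2 theta t)) / (2 theta).
With theta = 8, sigma = 5/3, x_0 = 5:
  E[X_t] = 5 * exp(-8 t) = 5*exp(-8*t)
  Var(X_t) = (5/3)^2 * (1 - exp(-2*8 t)) / (2 * 8) = 25/144 - 25*exp(-16*t)/144.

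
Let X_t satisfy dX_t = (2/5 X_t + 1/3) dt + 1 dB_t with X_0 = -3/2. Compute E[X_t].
E[X_t] = -2*exp(2*t/5)/3 - 5/6

Taking expectations and using E[dB_t] = 0, the mean m(t) = E[X_t] satisfies the ODE m'(t) = a m(t) + b with m(0) = x_0. With a = 2/5, b = 1/3, x_0 = -3/2, the solution is
  m(t) = x_0 * exp(a t) + (b/a) * (exp(a t) - 1)
       = (-3/2) * exp((2/5) t) + ((1/3)/(2/5)) * (exp((2/5) t) - 1)
       = -2*exp(2*t/5)/3 - 5/6.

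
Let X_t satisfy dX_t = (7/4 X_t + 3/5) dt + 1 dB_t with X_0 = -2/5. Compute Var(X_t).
Var(X_t) = 2*exp(7*t/2)/7 - 2/7

The variance V(t) = Var(X_t) satisfies V'(t) = 2 a V(t) + c^2 with V(0) = 0 (drift coefficient is linear in X, diffusion is constant). With a = 7/4, c = 1, the solution is
  V(t) = (c^2 / (2 a)) * (exp(2 a t) - 1)
       = (1^2 / (2*(7/4))) * (exp((7/2) t) - 1)
       = 2*exp(7*t/2)/7 - 2/7.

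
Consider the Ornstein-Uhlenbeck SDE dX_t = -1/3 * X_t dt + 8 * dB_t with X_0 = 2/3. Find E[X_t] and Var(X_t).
E[X_t] = 2*exp(-t/3)/3; Var(X_t) = 96 - 96*exp(-2*t/3)

The OU SDE dX = -theta X dt + sigma dB admits the integrating factor exp(theta t): d(exp(theta t) X_t) = sigma exp(theta t) dB_t. Integrating from 0 to t:
  X_t = x_0 * exp(-theta t) + sigma * int_0^t exp(-theta (t-s)) dB_s.
The Itô integral has mean 0 and (by the Itô isometry) variance sigma^2 * int_0^t exp(-2 theta (t - s)) ds = sigma^2 * (1 - exp(-2 theta t)) / (2 theta).
With theta = 1/3, sigma = 8, x_0 = 2/3:
  E[X_t] = 2/3 * exp(-1/3 t) = 2*exp(-t/3)/3
  Var(X_t) = (8)^2 * (1 - exp(-2*1/3 t)) / (2 * 1/3) = 96 - 96*exp(-2*t/3).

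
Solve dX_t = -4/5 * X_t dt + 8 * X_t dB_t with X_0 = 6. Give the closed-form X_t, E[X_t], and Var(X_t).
X_t = 6 * exp((-164/5) t + (8) B_t); E[X_t] = 6*exp(-4*t/5); Var(X_t) = (36*exp(64*t) - 36)*exp(-8*t/5)

For GBM dX = mu X dt + sigma X dB with X_0 = x_0, apply Itô to Y = log X: dY = (mu - sigma^2/2) dt + sigma dB, so Y_t = log(x_0) + (mu - sigma^2/2) t + sigma B_t and hence X_t = x_0 * exp((mu - sigma^2/2) t + sigma B_t).
With mu = -4/5, sigma = 8, x_0 = 6, this gives:
  X_t = 6 * exp((-164/5) * t + (8) * B_t).
Since sigma*B_t ~ Normal(0, sigma^2 t), E[exp(sigma*B_t)] = exp(sigma^2 t / 2); so E[X_t] = x_0 * exp((mu - sigma^2/2) t) * exp(sigma^2 t / 2) = x_0 * exp(mu t) = 6*exp(-4*t/5).
Var(X_t) = E[X_t^2] - (E[X_t])^2 = x_0^2 * exp(2 mu t) * (exp(sigma^2 t) - 1) = (36*exp(64*t) - 36)*exp(-8*t/5).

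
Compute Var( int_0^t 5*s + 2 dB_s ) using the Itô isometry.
Var = t*(25*t^2 + 30*t + 12)/3

The Itô integral of a deterministic integrand f(s) has mean 0 because each increment f(s) * (B_{s+ds} - B_s) has mean 0. By the Itô isometry:
  Var( int_0^t f(s) dB_s ) = E[ (int_0^t f(s) dB_s)^2 ] = int_0^t f(s)^2 ds.
Here f(s) = 5*s + 2, so f(s)^2 = (5*s + 2)^2. Integrate:
  int_0^t ((5*s + 2)^2) ds = t*(25*t^2 + 30*t + 12)/3.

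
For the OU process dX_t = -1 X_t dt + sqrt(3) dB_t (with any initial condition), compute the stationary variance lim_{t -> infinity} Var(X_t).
lim Var(X_t) = 3/2

The OU SDE dX = -theta X dt + sigma dB admits the integrating factor exp(theta t): d(exp(theta t) X_t) = sigma exp(theta t) dB_t. Integrating from 0 to t gives X_t = x_0 * exp(-theta t) + sigma * int_0^t exp(-theta (t-s)) dB_s for any initial x_0. The Itô integral has variance (by the Itô isometry) sigma^2 * int_0^t exp(-2 theta (t - s)) ds = sigma^2 * (1 - exp(-2 theta t)) / (2 theta), independent of x_0.
With theta = 1, sigma = sqrt(3):
  Var(X_t) = (sqrt(3))^2 * (1 - exp(-2*1 t)) / (2 * 1) = 3/2 - 3*exp(-2*t)/2.
As t -> infinity, exp(-2*1 t) -> 0, so the stationary variance is sigma^2 / (2 theta) = 3/2.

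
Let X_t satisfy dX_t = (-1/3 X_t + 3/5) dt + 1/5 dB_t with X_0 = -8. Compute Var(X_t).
Var(X_t) = 3/50 - 3*exp(-2*t/3)/50

The variance V(t) = Var(X_t) satisfies V'(t) = 2 a V(t) + c^2 with V(0) = 0 (drift coefficient is linear in X, diffusion is constant). With a = -1/3, c = 1/5, the solution is
  V(t) = (c^2 / (2 a)) * (exp(2 a t) - 1)
       = ((1/5)^2 / (2*(-1/3))) * (exp((-2/3) t) - 1)
       = 3/50 - 3*exp(-2*t/3)/50.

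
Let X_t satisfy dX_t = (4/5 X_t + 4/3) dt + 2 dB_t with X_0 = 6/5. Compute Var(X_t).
Var(X_t) = 5*exp(8*t/5)/2 - 5/2

The variance V(t) = Var(X_t) satisfies V'(t) = 2 a V(t) + c^2 with V(0) = 0 (drift coefficient is linear in X, diffusion is constant). With a = 4/5, c = 2, the solution is
  V(t) = (c^2 / (2 a)) * (exp(2 a t) - 1)
       = (2^2 / (2*(4/5))) * (exp((8/5) t) - 1)
       = 5*exp(8*t/5)/2 - 5/2.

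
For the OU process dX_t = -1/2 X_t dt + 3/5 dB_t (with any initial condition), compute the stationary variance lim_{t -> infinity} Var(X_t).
lim Var(X_t) = 9/25

The OU SDE dX = -theta X dt + sigma dB admits the integrating factor exp(theta t): d(exp(theta t) X_t) = sigma exp(theta t) dB_t. Integrating from 0 to t gives X_t = x_0 * exp(-theta t) + sigma * int_0^t exp(-theta (t-s)) dB_s for any initial x_0. The Itô integral has variance (by the Itô isometry) sigma^2 * int_0^t exp(-2 theta (t - s)) ds = sigma^2 * (1 - exp(-2 theta t)) / (2 theta), independent of x_0.
With theta = 1/2, sigma = 3/5:
  Var(X_t) = (3/5)^2 * (1 - exp(-2*1/2 t)) / (2 * 1/2) = 9/25 - 9*exp(-t)/25.
As t -> infinity, exp(-2*1/2 t) -> 0, so the stationary variance is sigma^2 / (2 theta) = 9/25.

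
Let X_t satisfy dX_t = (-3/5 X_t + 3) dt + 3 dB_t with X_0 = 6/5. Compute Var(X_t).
Var(X_t) = 15/2 - 15*exp(-6*t/5)/2

The variance V(t) = Var(X_t) satisfies V'(t) = 2 a V(t) + c^2 with V(0) = 0 (drift coefficient is linear in X, diffusion is constant). With a = -3/5, c = 3, the solution is
  V(t) = (c^2 / (2 a)) * (exp(2 a t) - 1)
       = (3^2 / (2*(-3/5))) * (exp((-6/5) t) - 1)
       = 15/2 - 15*exp(-6*t/5)/2.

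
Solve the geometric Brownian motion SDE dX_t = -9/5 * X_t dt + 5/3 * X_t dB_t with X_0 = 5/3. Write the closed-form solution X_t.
X_t = 5/3 * exp((-287/90) * t + (5/3) * B_t)

For GBM dX = mu X dt + sigma X dB with X_0 = x_0, apply Itô to Y = log X: dY = (mu - sigma^2/2) dt + sigma dB, so Y_t = log(x_0) + (mu - sigma^2/2) t + sigma B_t and hence X_t = x_0 * exp((mu - sigma^2/2) t + sigma B_t).
With mu = -9/5, sigma = 5/3, x_0 = 5/3, this gives:
  X_t = 5/3 * exp((-287/90) * t + (5/3) * B_t).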